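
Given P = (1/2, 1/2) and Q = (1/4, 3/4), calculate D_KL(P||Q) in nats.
0.1438 nats

KL divergence: D_KL(P||Q) = Σ p(x) log(p(x)/q(x))

Computing term by term:
  x=0: 1/2 × log_e[(1/2)/(1/4)] = 1/2 × 0.6931 = 0.3466
  x=1: 1/2 × log_e[(1/2)/(3/4)] = 1/2 × -0.4055 = -0.2027

D_KL(P||Q) = 0.1438 nats

Note: KL divergence is always non-negative and equals 0 iff P = Q.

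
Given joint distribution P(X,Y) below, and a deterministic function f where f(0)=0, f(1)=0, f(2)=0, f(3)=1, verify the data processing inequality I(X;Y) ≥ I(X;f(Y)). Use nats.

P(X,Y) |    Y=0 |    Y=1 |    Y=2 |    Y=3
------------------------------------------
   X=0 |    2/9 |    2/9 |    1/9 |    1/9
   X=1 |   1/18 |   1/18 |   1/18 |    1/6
I(X;Y) = 0.0655, I(X;f(Y)) = 0.0594, inequality holds: 0.0655 ≥ 0.0594

Data Processing Inequality: For any Markov chain X → Y → Z, we have I(X;Y) ≥ I(X;Z).

Here Z = f(Y) is a deterministic function of Y, forming X → Y → Z.

Original I(X;Y) = 0.0655 nats

After applying f:
P(X,Z) where Z=f(Y):
- P(X,Z=0) = P(X,Y=0) + P(X,Y=1) + P(X,Y=2)
- P(X,Z=1) = P(X,Y=3)

I(X;Z) = I(X;f(Y)) = 0.0594 nats

Verification: 0.0655 ≥ 0.0594 ✓

Information cannot be created by processing; the function f can only lose information about X.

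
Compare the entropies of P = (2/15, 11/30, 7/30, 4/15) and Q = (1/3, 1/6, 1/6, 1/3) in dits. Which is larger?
Q

Computing entropies in dits:
H(P) = 0.5770
H(Q) = 0.5775

Distribution Q has higher entropy.

Intuition: The distribution closer to uniform (more spread out) has higher entropy.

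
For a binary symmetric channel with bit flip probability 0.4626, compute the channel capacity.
0.0040 bits

For a binary symmetric channel (BSC) with error probability p:
Capacity C = 1 - H(p) bits per symbol

where H(p) = -p log₂(p) - (1-p) log₂(1-p) is the binary entropy function.

H(0.4626) = 0.9960 bits
C = 1 - 0.9960 = 0.0040 bits per symbol

This means we can reliably transmit up to 0.0040 bits of information per channel use.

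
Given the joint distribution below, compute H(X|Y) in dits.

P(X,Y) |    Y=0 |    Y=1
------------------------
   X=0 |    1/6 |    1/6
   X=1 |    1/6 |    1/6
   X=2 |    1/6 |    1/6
0.4771 dits

Using the chain rule: H(X|Y) = H(X,Y) - H(Y)

First, compute H(X,Y) = 0.7782 dits

Marginal P(Y) = (1/2, 1/2)
H(Y) = 0.3010 dits

H(X|Y) = H(X,Y) - H(Y) = 0.7782 - 0.3010 = 0.4771 dits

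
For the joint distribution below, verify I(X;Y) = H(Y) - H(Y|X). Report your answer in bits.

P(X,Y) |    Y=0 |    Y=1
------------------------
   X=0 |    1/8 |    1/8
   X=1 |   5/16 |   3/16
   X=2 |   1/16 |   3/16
I(X;Y) = 0.0700 bits

Mutual information has multiple equivalent forms:
- I(X;Y) = H(X) - H(X|Y)
- I(X;Y) = H(Y) - H(Y|X)
- I(X;Y) = H(X) + H(Y) - H(X,Y)

Computing all quantities:
H(X) = 1.5000, H(Y) = 1.0000, H(X,Y) = 2.4300
H(X|Y) = 1.4300, H(Y|X) = 0.9300

Verification:
H(X) - H(X|Y) = 1.5000 - 1.4300 = 0.0700
H(Y) - H(Y|X) = 1.0000 - 0.9300 = 0.0700
H(X) + H(Y) - H(X,Y) = 1.5000 + 1.0000 - 2.4300 = 0.0700

All forms give I(X;Y) = 0.0700 bits. ✓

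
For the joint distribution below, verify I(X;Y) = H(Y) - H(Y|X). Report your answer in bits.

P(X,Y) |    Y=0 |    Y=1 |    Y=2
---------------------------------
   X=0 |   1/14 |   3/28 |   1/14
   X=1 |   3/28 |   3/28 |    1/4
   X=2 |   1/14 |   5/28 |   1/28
I(X;Y) = 0.1232 bits

Mutual information has multiple equivalent forms:
- I(X;Y) = H(X) - H(X|Y)
- I(X;Y) = H(Y) - H(Y|X)
- I(X;Y) = H(X) + H(Y) - H(X,Y)

Computing all quantities:
H(X) = 1.5303, H(Y) = 1.5601, H(X,Y) = 2.9671
H(X|Y) = 1.4071, H(Y|X) = 1.4368

Verification:
H(X) - H(X|Y) = 1.5303 - 1.4071 = 0.1232
H(Y) - H(Y|X) = 1.5601 - 1.4368 = 0.1232
H(X) + H(Y) - H(X,Y) = 1.5303 + 1.5601 - 2.9671 = 0.1232

All forms give I(X;Y) = 0.1232 bits. ✓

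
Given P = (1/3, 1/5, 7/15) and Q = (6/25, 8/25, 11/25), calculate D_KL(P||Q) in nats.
0.0430 nats

KL divergence: D_KL(P||Q) = Σ p(x) log(p(x)/q(x))

Computing term by term:
  x=0: 1/3 × log_e[(1/3)/(6/25)] = 1/3 × 0.3285 = 0.1095
  x=1: 1/5 × log_e[(1/5)/(8/25)] = 1/5 × -0.4700 = -0.0940
  x=2: 7/15 × log_e[(7/15)/(11/25)] = 7/15 × 0.0588 = 0.0275

D_KL(P||Q) = 0.0430 nats

Note: KL divergence is always non-negative and equals 0 iff P = Q.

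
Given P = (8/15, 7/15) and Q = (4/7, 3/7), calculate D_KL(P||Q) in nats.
0.0029 nats

KL divergence: D_KL(P||Q) = Σ p(x) log(p(x)/q(x))

Computing term by term:
  x=0: 8/15 × log_e[(8/15)/(4/7)] = 8/15 × -0.0690 = -0.0368
  x=1: 7/15 × log_e[(7/15)/(3/7)] = 7/15 × 0.0852 = 0.0397

D_KL(P||Q) = 0.0029 nats

Note: KL divergence is always non-negative and equals 0 iff P = Q.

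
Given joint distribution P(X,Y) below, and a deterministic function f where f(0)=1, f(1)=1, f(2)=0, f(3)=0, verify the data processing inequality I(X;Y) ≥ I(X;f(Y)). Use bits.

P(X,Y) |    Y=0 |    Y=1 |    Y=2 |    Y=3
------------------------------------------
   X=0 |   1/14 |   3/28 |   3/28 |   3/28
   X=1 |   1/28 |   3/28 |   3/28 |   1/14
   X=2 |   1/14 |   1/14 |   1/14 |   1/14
I(X;Y) = 0.0191, I(X;f(Y)) = 0.0015, inequality holds: 0.0191 ≥ 0.0015

Data Processing Inequality: For any Markov chain X → Y → Z, we have I(X;Y) ≥ I(X;Z).

Here Z = f(Y) is a deterministic function of Y, forming X → Y → Z.

Original I(X;Y) = 0.0191 bits

After applying f:
P(X,Z) where Z=f(Y):
- P(X,Z=0) = P(X,Y=2) + P(X,Y=3)
- P(X,Z=1) = P(X,Y=0) + P(X,Y=1)

I(X;Z) = I(X;f(Y)) = 0.0015 bits

Verification: 0.0191 ≥ 0.0015 ✓

Information cannot be created by processing; the function f can only lose information about X.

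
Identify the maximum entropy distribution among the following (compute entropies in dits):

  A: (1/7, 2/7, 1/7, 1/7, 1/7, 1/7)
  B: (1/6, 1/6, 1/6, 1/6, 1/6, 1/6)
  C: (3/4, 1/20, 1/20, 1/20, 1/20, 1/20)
B

For a discrete distribution over n outcomes, entropy is maximized by the uniform distribution.

Computing entropies:
H(A) = 0.7591 dits
H(B) = 0.7782 dits
H(C) = 0.4190 dits

The uniform distribution (where all probabilities equal 1/6) achieves the maximum entropy of log_10(6) = 0.7782 dits.

Distribution B has the highest entropy.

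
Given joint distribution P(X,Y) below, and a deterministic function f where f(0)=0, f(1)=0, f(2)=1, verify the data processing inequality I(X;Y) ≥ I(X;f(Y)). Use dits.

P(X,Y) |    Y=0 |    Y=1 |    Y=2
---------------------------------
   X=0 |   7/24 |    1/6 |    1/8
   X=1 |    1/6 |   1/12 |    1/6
I(X;Y) = 0.0089, I(X;f(Y)) = 0.0087, inequality holds: 0.0089 ≥ 0.0087

Data Processing Inequality: For any Markov chain X → Y → Z, we have I(X;Y) ≥ I(X;Z).

Here Z = f(Y) is a deterministic function of Y, forming X → Y → Z.

Original I(X;Y) = 0.0089 dits

After applying f:
P(X,Z) where Z=f(Y):
- P(X,Z=0) = P(X,Y=0) + P(X,Y=1)
- P(X,Z=1) = P(X,Y=2)

I(X;Z) = I(X;f(Y)) = 0.0087 dits

Verification: 0.0089 ≥ 0.0087 ✓

Information cannot be created by processing; the function f can only lose information about X.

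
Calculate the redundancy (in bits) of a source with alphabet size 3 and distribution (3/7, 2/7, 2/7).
0.0283 bits

Redundancy measures how far a source is from maximum entropy:
R = H_max - H(X)

Maximum entropy for 3 symbols: H_max = log_2(3) = 1.5850 bits
Actual entropy: H(X) = 1.5567 bits
Redundancy: R = 1.5850 - 1.5567 = 0.0283 bits

This redundancy represents potential for compression: the source could be compressed by 0.0283 bits per symbol.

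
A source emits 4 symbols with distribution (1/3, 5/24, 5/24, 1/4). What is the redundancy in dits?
0.0087 dits

Redundancy measures how far a source is from maximum entropy:
R = H_max - H(X)

Maximum entropy for 4 symbols: H_max = log_10(4) = 0.6021 dits
Actual entropy: H(X) = 0.5934 dits
Redundancy: R = 0.6021 - 0.5934 = 0.0087 dits

This redundancy represents potential for compression: the source could be compressed by 0.0087 dits per symbol.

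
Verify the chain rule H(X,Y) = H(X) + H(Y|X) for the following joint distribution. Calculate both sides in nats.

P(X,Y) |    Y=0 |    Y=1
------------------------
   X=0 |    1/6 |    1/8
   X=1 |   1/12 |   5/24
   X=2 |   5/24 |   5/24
H(X,Y) = 1.7460, H(X) = 1.0835, H(Y|X) = 0.6625 (all in nats)

Chain rule: H(X,Y) = H(X) + H(Y|X)

Left side — joint entropy directly:
H(X,Y) = -Σ p(x,y) log p(x,y) = 1.7460 nats

Right side — compute H(Y|X) from the conditional distributions:
P(X) = (7/24, 7/24, 5/12), so H(X) = 1.0835 nats
H(Y|X) = Σ_x P(X=x) · H(Y|X=x):
  P(Y|X=0) = (4/7, 3/7), H(Y|X=0) = 0.6829, weight P(X=0) = 7/24
  P(Y|X=1) = (2/7, 5/7), H(Y|X=1) = 0.5983, weight P(X=1) = 7/24
  P(Y|X=2) = (1/2, 1/2), H(Y|X=2) = 0.6931, weight P(X=2) = 5/12
H(Y|X) = 0.6625 nats

H(X) + H(Y|X) = 1.0835 + 0.6625 = 1.7460 nats

Both sides equal 1.7460 nats. ✓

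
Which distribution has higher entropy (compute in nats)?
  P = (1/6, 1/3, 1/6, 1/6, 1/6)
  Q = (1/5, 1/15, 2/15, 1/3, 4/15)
P

Computing entropies in nats:
H(P) = 1.5607
H(Q) = 1.4898

Distribution P has higher entropy.

Intuition: The distribution closer to uniform (more spread out) has higher entropy.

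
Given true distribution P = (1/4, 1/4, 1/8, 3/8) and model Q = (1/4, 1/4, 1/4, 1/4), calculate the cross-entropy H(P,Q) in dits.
0.6021 dits

Cross-entropy: H(P,Q) = -Σ p(x) log q(x)

Alternatively: H(P,Q) = H(P) + D_KL(P||Q)
H(P) = 0.5737 dits
D_KL(P||Q) = 0.0284 dits

H(P,Q) = 0.5737 + 0.0284 = 0.6021 dits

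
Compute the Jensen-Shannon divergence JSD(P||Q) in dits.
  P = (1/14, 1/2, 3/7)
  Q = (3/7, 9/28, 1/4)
0.0401 dits

Jensen-Shannon divergence is:
JSD(P||Q) = 0.5 × D_KL(P||M) + 0.5 × D_KL(Q||M)
where M = 0.5 × (P + Q) is the mixture distribution.

M = 0.5 × (1/14, 1/2, 3/7) + 0.5 × (3/7, 9/28, 1/4) = (1/4, 0.410714, 0.339286)

D_KL(P||M) = 0.0473 dits
D_KL(Q||M) = 0.0329 dits

JSD(P||Q) = 0.5 × 0.0473 + 0.5 × 0.0329 = 0.0401 dits

Unlike KL divergence, JSD is symmetric and bounded: 0 ≤ JSD ≤ log(2).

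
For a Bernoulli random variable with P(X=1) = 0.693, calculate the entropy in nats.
0.6167 nats

The binary entropy function is:
H(p) = -p log(p) - (1-p) log(1-p)

H(0.693) = -0.693 × log_e(0.693) - 0.307 × log_e(0.307)
H(0.693) = 0.6167 nats

Note: Binary entropy is maximized at p=0.5 (H=1 bit) and minimized at p=0 or p=1 (H=0).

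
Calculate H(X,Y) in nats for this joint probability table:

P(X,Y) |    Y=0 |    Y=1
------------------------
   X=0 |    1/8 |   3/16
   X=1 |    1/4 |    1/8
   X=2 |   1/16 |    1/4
1.7002 nats

Joint entropy is H(X,Y) = -Σ_{x,y} p(x,y) log p(x,y).

Summing over all non-zero entries:
H(X,Y) = -[1/8·log_e(1/8) + 3/16·log_e(3/16) + 1/4·log_e(1/4) + 1/8·log_e(1/8) + 1/16·log_e(1/16) + 1/4·log_e(1/4)]
H(X,Y) = 1.7002 nats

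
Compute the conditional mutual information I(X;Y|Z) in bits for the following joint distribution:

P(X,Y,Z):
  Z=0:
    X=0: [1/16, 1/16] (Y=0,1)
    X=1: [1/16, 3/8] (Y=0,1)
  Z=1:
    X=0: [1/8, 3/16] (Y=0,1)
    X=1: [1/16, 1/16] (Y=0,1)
0.0486 bits

Conditional mutual information: I(X;Y|Z) = H(X|Z) + H(Y|Z) - H(X,Y|Z)

H(Z) = 0.9887
H(X,Z) = 1.7962 → H(X|Z) = 0.8075
H(Y,Z) = 1.8496 → H(Y|Z) = 0.8609
H(X,Y,Z) = 2.6085 → H(X,Y|Z) = 1.6198

I(X;Y|Z) = 0.8075 + 0.8609 - 1.6198 = 0.0486 bits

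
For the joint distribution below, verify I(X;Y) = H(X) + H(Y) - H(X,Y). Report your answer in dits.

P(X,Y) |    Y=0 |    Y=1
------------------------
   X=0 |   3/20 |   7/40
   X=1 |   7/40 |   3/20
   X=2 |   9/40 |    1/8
I(X;Y) = 0.0050 dits

Mutual information has multiple equivalent forms:
- I(X;Y) = H(X) - H(X|Y)
- I(X;Y) = H(Y) - H(Y|X)
- I(X;Y) = H(X) + H(Y) - H(X,Y)

Computing all quantities:
H(X) = 0.4769, H(Y) = 0.2989, H(X,Y) = 0.7708
H(X|Y) = 0.4719, H(Y|X) = 0.2939

Verification:
H(X) - H(X|Y) = 0.4769 - 0.4719 = 0.0050
H(Y) - H(Y|X) = 0.2989 - 0.2939 = 0.0050
H(X) + H(Y) - H(X,Y) = 0.4769 + 0.2989 - 0.7708 = 0.0050

All forms give I(X;Y) = 0.0050 dits. ✓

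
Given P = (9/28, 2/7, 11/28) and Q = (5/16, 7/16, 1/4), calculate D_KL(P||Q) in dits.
0.0282 dits

KL divergence: D_KL(P||Q) = Σ p(x) log(p(x)/q(x))

Computing term by term:
  x=0: 9/28 × log_10[(9/28)/(5/16)] = 9/28 × 0.0122 = 0.0039
  x=1: 2/7 × log_10[(2/7)/(7/16)] = 2/7 × -0.1850 = -0.0529
  x=2: 11/28 × log_10[(11/28)/(1/4)] = 11/28 × 0.1963 = 0.0771

D_KL(P||Q) = 0.0282 dits

Note: KL divergence is always non-negative and equals 0 iff P = Q.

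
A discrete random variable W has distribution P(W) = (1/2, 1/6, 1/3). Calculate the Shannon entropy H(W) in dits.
0.4392 dits

Shannon entropy is H(X) = -Σ p(x) log p(x).

For P = (1/2, 1/6, 1/3):
H = -1/2 × log_10(1/2) -1/6 × log_10(1/6) -1/3 × log_10(1/3)
H = 0.4392 dits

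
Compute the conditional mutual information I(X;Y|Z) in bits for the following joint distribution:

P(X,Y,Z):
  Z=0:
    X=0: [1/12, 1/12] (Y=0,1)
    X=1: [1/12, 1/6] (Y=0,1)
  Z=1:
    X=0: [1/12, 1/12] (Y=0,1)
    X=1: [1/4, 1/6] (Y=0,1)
0.0118 bits

Conditional mutual information: I(X;Y|Z) = H(X|Z) + H(Y|Z) - H(X,Y|Z)

H(Z) = 0.9799
H(X,Z) = 1.8879 → H(X|Z) = 0.9080
H(Y,Z) = 1.9591 → H(Y|Z) = 0.9793
H(X,Y,Z) = 2.8554 → H(X,Y|Z) = 1.8755

I(X;Y|Z) = 0.9080 + 0.9793 - 1.8755 = 0.0118 bits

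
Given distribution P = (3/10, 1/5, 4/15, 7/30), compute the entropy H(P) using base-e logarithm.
1.3751 nats

Shannon entropy is H(X) = -Σ p(x) log p(x).

For P = (3/10, 1/5, 4/15, 7/30):
H = -3/10 × log_e(3/10) -1/5 × log_e(1/5) -4/15 × log_e(4/15) -7/30 × log_e(7/30)
H = 1.3751 nats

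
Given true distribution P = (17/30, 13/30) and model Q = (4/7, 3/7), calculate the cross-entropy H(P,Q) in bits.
0.9872 bits

Cross-entropy: H(P,Q) = -Σ p(x) log q(x)

Alternatively: H(P,Q) = H(P) + D_KL(P||Q)
H(P) = 0.9871 bits
D_KL(P||Q) = 0.0001 bits

H(P,Q) = 0.9871 + 0.0001 = 0.9872 bits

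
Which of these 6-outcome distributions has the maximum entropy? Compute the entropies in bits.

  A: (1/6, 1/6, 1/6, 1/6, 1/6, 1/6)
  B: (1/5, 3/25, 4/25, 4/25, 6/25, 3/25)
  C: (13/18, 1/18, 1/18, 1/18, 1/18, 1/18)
A

For a discrete distribution over n outcomes, entropy is maximized by the uniform distribution.

Computing entropies:
H(A) = 2.5850 bits
H(B) = 2.5387 bits
H(C) = 1.4974 bits

The uniform distribution (where all probabilities equal 1/6) achieves the maximum entropy of log_2(6) = 2.5850 bits.

Distribution A has the highest entropy.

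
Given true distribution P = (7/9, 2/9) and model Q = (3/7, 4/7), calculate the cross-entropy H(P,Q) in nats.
0.7834 nats

Cross-entropy: H(P,Q) = -Σ p(x) log q(x)

Alternatively: H(P,Q) = H(P) + D_KL(P||Q)
H(P) = 0.5297 nats
D_KL(P||Q) = 0.2537 nats

H(P,Q) = 0.5297 + 0.2537 = 0.7834 nats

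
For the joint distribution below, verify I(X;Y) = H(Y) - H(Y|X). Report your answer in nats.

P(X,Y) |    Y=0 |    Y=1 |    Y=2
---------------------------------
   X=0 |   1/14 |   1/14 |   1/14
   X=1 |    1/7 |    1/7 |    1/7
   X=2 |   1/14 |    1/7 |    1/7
I(X;Y) = 0.0104 nats

Mutual information has multiple equivalent forms:
- I(X;Y) = H(X) - H(X|Y)
- I(X;Y) = H(Y) - H(Y|X)
- I(X;Y) = H(X) + H(Y) - H(X,Y)

Computing all quantities:
H(X) = 1.0609, H(Y) = 1.0934, H(X,Y) = 2.1440
H(X|Y) = 1.0506, H(Y|X) = 1.0830

Verification:
H(X) - H(X|Y) = 1.0609 - 1.0506 = 0.0104
H(Y) - H(Y|X) = 1.0934 - 1.0830 = 0.0104
H(X) + H(Y) - H(X,Y) = 1.0609 + 1.0934 - 2.1440 = 0.0104

All forms give I(X;Y) = 0.0104 nats. ✓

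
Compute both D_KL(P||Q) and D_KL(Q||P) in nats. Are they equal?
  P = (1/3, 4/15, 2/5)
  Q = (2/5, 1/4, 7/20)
D_KL(P||Q) = 0.0098, D_KL(Q||P) = 0.0101

KL divergence is not symmetric: D_KL(P||Q) ≠ D_KL(Q||P) in general.

D_KL(P||Q) = 0.0098 nats
D_KL(Q||P) = 0.0101 nats

No, they are not equal!

This asymmetry is why KL divergence is not a true distance metric.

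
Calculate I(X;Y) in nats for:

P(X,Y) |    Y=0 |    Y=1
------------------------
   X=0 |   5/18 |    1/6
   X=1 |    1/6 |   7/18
0.0536 nats

Mutual information: I(X;Y) = H(X) + H(Y) - H(X,Y)

Marginals:
P(X) = (4/9, 5/9), H(X) = 0.6870 nats
P(Y) = (4/9, 5/9), H(Y) = 0.6870 nats

Joint entropy: H(X,Y) = 1.3204 nats

I(X;Y) = 0.6870 + 0.6870 - 1.3204 = 0.0536 nats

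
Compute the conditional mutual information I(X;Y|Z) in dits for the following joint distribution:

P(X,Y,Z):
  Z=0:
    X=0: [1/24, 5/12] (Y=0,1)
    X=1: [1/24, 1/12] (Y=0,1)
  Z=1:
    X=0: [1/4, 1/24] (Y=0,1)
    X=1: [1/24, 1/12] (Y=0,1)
0.0327 dits

Conditional mutual information: I(X;Y|Z) = H(X|Z) + H(Y|Z) - H(X,Y|Z)

H(Z) = 0.2950
H(X,Z) = 0.5371 → H(X|Z) = 0.2422
H(Y,Z) = 0.5094 → H(Y|Z) = 0.2144
H(X,Y,Z) = 0.7188 → H(X,Y|Z) = 0.4239

I(X;Y|Z) = 0.2422 + 0.2144 - 0.4239 = 0.0327 dits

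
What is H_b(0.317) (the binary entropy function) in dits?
0.2713 dits

The binary entropy function is:
H(p) = -p log(p) - (1-p) log(1-p)

H(0.317) = -0.317 × log_10(0.317) - 0.683 × log_10(0.683)
H(0.317) = 0.2713 dits

Note: Binary entropy is maximized at p=0.5 (H=1 bit) and minimized at p=0 or p=1 (H=0).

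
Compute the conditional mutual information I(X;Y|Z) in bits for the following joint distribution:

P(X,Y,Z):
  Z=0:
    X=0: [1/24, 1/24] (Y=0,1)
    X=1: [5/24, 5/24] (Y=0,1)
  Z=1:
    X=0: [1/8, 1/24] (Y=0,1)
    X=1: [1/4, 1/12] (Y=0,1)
0.0000 bits

Conditional mutual information: I(X;Y|Z) = H(X|Z) + H(Y|Z) - H(X,Y|Z)

H(Z) = 1.0000
H(X,Z) = 1.7842 → H(X|Z) = 0.7842
H(Y,Z) = 1.9056 → H(Y|Z) = 0.9056
H(X,Y,Z) = 2.6898 → H(X,Y|Z) = 1.6898

I(X;Y|Z) = 0.7842 + 0.9056 - 1.6898 = 0.0000 bits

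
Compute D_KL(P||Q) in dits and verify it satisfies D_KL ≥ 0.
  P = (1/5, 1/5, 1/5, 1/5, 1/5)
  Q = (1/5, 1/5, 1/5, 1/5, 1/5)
0.0000 dits

KL divergence satisfies the Gibbs inequality: D_KL(P||Q) ≥ 0 for all distributions P, Q.

D_KL(P||Q) = Σ p(x) log(p(x)/q(x))
Term by term:
  x=0: 1/5 × log_10[(1/5)/(1/5)] = 0.0000
  x=1: 1/5 × log_10[(1/5)/(1/5)] = 0.0000
  x=2: 1/5 × log_10[(1/5)/(1/5)] = 0.0000
  x=3: 1/5 × log_10[(1/5)/(1/5)] = 0.0000
  x=4: 1/5 × log_10[(1/5)/(1/5)] = 0.0000
D_KL(P||Q) = 0.0000 dits

D_KL(P||Q) = 0.0000 ≥ 0 ✓

This non-negativity is a fundamental property: relative entropy cannot be negative because it measures how different Q is from P.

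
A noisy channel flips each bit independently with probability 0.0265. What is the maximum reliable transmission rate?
0.8235 bits

For a binary symmetric channel (BSC) with error probability p:
Capacity C = 1 - H(p) bits per symbol

where H(p) = -p log₂(p) - (1-p) log₂(1-p) is the binary entropy function.

H(0.0265) = 0.1765 bits
C = 1 - 0.1765 = 0.8235 bits per symbol

This means we can reliably transmit up to 0.8235 bits of information per channel use.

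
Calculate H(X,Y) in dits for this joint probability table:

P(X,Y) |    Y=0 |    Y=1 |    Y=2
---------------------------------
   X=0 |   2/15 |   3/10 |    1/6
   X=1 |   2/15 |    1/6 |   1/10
0.7496 dits

Joint entropy is H(X,Y) = -Σ_{x,y} p(x,y) log p(x,y).

Summing over all non-zero entries:
H(X,Y) = -[2/15·log_10(2/15) + 3/10·log_10(3/10) + 1/6·log_10(1/6) + 2/15·log_10(2/15) + 1/6·log_10(1/6) + 1/10·log_10(1/10)]
H(X,Y) = 0.7496 dits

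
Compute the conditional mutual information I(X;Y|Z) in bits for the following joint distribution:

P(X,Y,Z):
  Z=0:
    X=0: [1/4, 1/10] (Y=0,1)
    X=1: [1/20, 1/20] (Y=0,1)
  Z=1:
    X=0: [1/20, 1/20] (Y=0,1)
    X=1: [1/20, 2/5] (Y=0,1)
0.0609 bits

Conditional mutual information: I(X;Y|Z) = H(X|Z) + H(Y|Z) - H(X,Y|Z)

H(Z) = 0.9928
H(X,Z) = 1.7129 → H(X|Z) = 0.7201
H(Y,Z) = 1.7822 → H(Y|Z) = 0.7895
H(X,Y,Z) = 2.4414 → H(X,Y|Z) = 1.4487

I(X;Y|Z) = 0.7201 + 0.7895 - 1.4487 = 0.0609 bits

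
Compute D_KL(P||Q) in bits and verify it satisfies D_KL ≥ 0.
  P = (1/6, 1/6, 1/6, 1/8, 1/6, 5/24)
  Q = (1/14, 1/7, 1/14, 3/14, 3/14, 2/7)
0.1920 bits

KL divergence satisfies the Gibbs inequality: D_KL(P||Q) ≥ 0 for all distributions P, Q.

D_KL(P||Q) = Σ p(x) log(p(x)/q(x))
Term by term:
  x=0: 1/6 × log_2[(1/6)/(1/14)] = 0.2037
  x=1: 1/6 × log_2[(1/6)/(1/7)] = 0.0371
  x=2: 1/6 × log_2[(1/6)/(1/14)] = 0.2037
  x=3: 1/8 × log_2[(1/8)/(3/14)] = -0.0972
  x=4: 1/6 × log_2[(1/6)/(3/14)] = -0.0604
  x=5: 5/24 × log_2[(5/24)/(2/7)] = -0.0949
D_KL(P||Q) = 0.1920 bits

D_KL(P||Q) = 0.1920 ≥ 0 ✓

This non-negativity is a fundamental property: relative entropy cannot be negative because it measures how different Q is from P.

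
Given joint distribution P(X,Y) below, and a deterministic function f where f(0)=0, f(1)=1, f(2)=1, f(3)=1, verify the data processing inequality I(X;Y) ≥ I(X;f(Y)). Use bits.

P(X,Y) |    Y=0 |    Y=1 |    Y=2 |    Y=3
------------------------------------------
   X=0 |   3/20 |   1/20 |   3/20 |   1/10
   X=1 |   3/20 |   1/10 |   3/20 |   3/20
I(X;Y) = 0.0123, I(X;f(Y)) = 0.0031, inequality holds: 0.0123 ≥ 0.0031

Data Processing Inequality: For any Markov chain X → Y → Z, we have I(X;Y) ≥ I(X;Z).

Here Z = f(Y) is a deterministic function of Y, forming X → Y → Z.

Original I(X;Y) = 0.0123 bits

After applying f:
P(X,Z) where Z=f(Y):
- P(X,Z=0) = P(X,Y=0)
- P(X,Z=1) = P(X,Y=1) + P(X,Y=2) + P(X,Y=3)

I(X;Z) = I(X;f(Y)) = 0.0031 bits

Verification: 0.0123 ≥ 0.0031 ✓

Information cannot be created by processing; the function f can only lose information about X.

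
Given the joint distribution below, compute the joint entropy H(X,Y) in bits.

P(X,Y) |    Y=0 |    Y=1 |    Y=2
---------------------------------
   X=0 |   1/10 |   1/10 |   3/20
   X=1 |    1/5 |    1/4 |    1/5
2.5037 bits

Joint entropy is H(X,Y) = -Σ_{x,y} p(x,y) log p(x,y).

Summing over all non-zero entries:
H(X,Y) = -[1/10·log_2(1/10) + 1/10·log_2(1/10) + 3/20·log_2(3/20) + 1/5·log_2(1/5) + 1/4·log_2(1/4) + 1/5·log_2(1/5)]
H(X,Y) = 2.5037 bits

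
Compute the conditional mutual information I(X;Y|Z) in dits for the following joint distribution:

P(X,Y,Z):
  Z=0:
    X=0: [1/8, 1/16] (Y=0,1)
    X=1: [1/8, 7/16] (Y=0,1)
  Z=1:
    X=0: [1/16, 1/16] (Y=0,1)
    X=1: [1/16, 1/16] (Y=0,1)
0.0261 dits

Conditional mutual information: I(X;Y|Z) = H(X|Z) + H(Y|Z) - H(X,Y|Z)

H(Z) = 0.2442
H(X,Z) = 0.5026 → H(X|Z) = 0.2584
H(Y,Z) = 0.5268 → H(Y|Z) = 0.2826
H(X,Y,Z) = 0.7591 → H(X,Y|Z) = 0.5149

I(X;Y|Z) = 0.2584 + 0.2826 - 0.5149 = 0.0261 dits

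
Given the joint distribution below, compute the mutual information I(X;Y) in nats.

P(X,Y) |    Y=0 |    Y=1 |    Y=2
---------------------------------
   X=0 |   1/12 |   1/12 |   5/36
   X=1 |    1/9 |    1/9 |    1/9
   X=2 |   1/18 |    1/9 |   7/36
0.0217 nats

Mutual information: I(X;Y) = H(X) + H(Y) - H(X,Y)

Marginals:
P(X) = (11/36, 1/3, 13/36), H(X) = 1.0963 nats
P(Y) = (1/4, 11/36, 4/9), H(Y) = 1.0693 nats

Joint entropy: H(X,Y) = 2.1439 nats

I(X;Y) = 1.0963 + 1.0693 - 2.1439 = 0.0217 nats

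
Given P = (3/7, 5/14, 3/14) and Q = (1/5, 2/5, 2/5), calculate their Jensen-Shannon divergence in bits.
0.0521 bits

Jensen-Shannon divergence is:
JSD(P||Q) = 0.5 × D_KL(P||M) + 0.5 × D_KL(Q||M)
where M = 0.5 × (P + Q) is the mixture distribution.

M = 0.5 × (3/7, 5/14, 3/14) + 0.5 × (1/5, 2/5, 2/5) = (11/35, 0.378571, 0.307143)

D_KL(P||M) = 0.0505 bits
D_KL(Q||M) = 0.0538 bits

JSD(P||Q) = 0.5 × 0.0505 + 0.5 × 0.0538 = 0.0521 bits

Unlike KL divergence, JSD is symmetric and bounded: 0 ≤ JSD ≤ log(2).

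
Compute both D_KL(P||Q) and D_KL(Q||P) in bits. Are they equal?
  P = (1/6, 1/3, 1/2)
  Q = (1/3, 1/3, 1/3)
D_KL(P||Q) = 0.1258, D_KL(Q||P) = 0.1383

KL divergence is not symmetric: D_KL(P||Q) ≠ D_KL(Q||P) in general.

D_KL(P||Q) = 0.1258 bits
D_KL(Q||P) = 0.1383 bits

No, they are not equal!

This asymmetry is why KL divergence is not a true distance metric.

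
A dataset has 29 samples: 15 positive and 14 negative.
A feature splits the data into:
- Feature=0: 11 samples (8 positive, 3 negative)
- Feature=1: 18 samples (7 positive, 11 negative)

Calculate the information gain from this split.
0.0801 bits

Information Gain = H(Y) - H(Y|Feature)

Before split:
P(positive) = 15/29 = 0.5172
H(Y) = 0.9991 bits

After split:
Feature=0: H = 0.8454 bits (weight = 11/29)
Feature=1: H = 0.9641 bits (weight = 18/29)
H(Y|Feature) = (11/29)×0.8454 + (18/29)×0.9641 = 0.9190 bits

Information Gain = 0.9991 - 0.9190 = 0.0801 bits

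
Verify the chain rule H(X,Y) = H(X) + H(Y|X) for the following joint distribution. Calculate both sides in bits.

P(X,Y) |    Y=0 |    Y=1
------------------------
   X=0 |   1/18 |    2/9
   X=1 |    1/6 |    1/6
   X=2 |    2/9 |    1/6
H(X,Y) = 2.4886, H(X) = 1.5715, H(Y|X) = 0.9170 (all in bits)

Chain rule: H(X,Y) = H(X) + H(Y|X)

Left side — joint entropy directly:
H(X,Y) = -Σ p(x,y) log p(x,y) = 2.4886 bits

Right side — compute H(Y|X) from the conditional distributions:
P(X) = (5/18, 1/3, 7/18), so H(X) = 1.5715 bits
H(Y|X) = Σ_x P(X=x) · H(Y|X=x):
  P(Y|X=0) = (1/5, 4/5), H(Y|X=0) = 0.7219, weight P(X=0) = 5/18
  P(Y|X=1) = (1/2, 1/2), H(Y|X=1) = 1.0000, weight P(X=1) = 1/3
  P(Y|X=2) = (4/7, 3/7), H(Y|X=2) = 0.9852, weight P(X=2) = 7/18
H(Y|X) = 0.9170 bits

H(X) + H(Y|X) = 1.5715 + 0.9170 = 2.4886 bits

Both sides equal 2.4886 bits. ✓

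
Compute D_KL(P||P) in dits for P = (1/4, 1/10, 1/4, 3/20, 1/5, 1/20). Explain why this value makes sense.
0.0000 dits

KL divergence satisfies the Gibbs inequality: D_KL(P||Q) ≥ 0 for all distributions P, Q.

D_KL(P||Q) = Σ p(x) log(p(x)/q(x))
Each term is p(x) × log_10(p(x)/p(x)) = p(x) × log_10(1) = 0, so the sum is 0.
D_KL(P||Q) = 0.0000 dits

When P = Q, the KL divergence is exactly 0, as there is no 'divergence' between identical distributions.

This non-negativity is a fundamental property: relative entropy cannot be negative because it measures how different Q is from P.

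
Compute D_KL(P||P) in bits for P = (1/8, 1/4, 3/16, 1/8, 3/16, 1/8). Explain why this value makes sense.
0.0000 bits

KL divergence satisfies the Gibbs inequality: D_KL(P||Q) ≥ 0 for all distributions P, Q.

D_KL(P||Q) = Σ p(x) log(p(x)/q(x))
Each term is p(x) × log_2(p(x)/p(x)) = p(x) × log_2(1) = 0, so the sum is 0.
D_KL(P||Q) = 0.0000 bits

When P = Q, the KL divergence is exactly 0, as there is no 'divergence' between identical distributions.

This non-negativity is a fundamental property: relative entropy cannot be negative because it measures how different Q is from P.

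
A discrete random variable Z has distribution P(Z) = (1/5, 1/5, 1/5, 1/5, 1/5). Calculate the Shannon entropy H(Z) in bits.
2.3219 bits

Shannon entropy is H(X) = -Σ p(x) log p(x).

For P = (1/5, 1/5, 1/5, 1/5, 1/5):
H = -1/5 × log_2(1/5) -1/5 × log_2(1/5) -1/5 × log_2(1/5) -1/5 × log_2(1/5) -1/5 × log_2(1/5)
H = 2.3219 bits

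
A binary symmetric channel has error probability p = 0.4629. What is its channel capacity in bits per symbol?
0.0040 bits

For a binary symmetric channel (BSC) with error probability p:
Capacity C = 1 - H(p) bits per symbol

where H(p) = -p log₂(p) - (1-p) log₂(1-p) is the binary entropy function.

H(0.4629) = 0.9960 bits
C = 1 - 0.9960 = 0.0040 bits per symbol

This means we can reliably transmit up to 0.0040 bits of information per channel use.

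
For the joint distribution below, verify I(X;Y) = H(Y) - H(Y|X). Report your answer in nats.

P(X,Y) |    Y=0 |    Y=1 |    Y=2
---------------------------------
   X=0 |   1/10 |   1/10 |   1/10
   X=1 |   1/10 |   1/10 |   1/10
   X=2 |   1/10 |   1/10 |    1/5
I(X;Y) = 0.0138 nats

Mutual information has multiple equivalent forms:
- I(X;Y) = H(X) - H(X|Y)
- I(X;Y) = H(Y) - H(Y|X)
- I(X;Y) = H(X) + H(Y) - H(X,Y)

Computing all quantities:
H(X) = 1.0889, H(Y) = 1.0889, H(X,Y) = 2.1640
H(X|Y) = 1.0751, H(Y|X) = 1.0751

Verification:
H(X) - H(X|Y) = 1.0889 - 1.0751 = 0.0138
H(Y) - H(Y|X) = 1.0889 - 1.0751 = 0.0138
H(X) + H(Y) - H(X,Y) = 1.0889 + 1.0889 - 2.1640 = 0.0138

All forms give I(X;Y) = 0.0138 nats. ✓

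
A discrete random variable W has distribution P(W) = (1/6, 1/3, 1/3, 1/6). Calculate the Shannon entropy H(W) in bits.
1.9183 bits

Shannon entropy is H(X) = -Σ p(x) log p(x).

For P = (1/6, 1/3, 1/3, 1/6):
H = -1/6 × log_2(1/6) -1/3 × log_2(1/3) -1/3 × log_2(1/3) -1/6 × log_2(1/6)
H = 1.9183 bits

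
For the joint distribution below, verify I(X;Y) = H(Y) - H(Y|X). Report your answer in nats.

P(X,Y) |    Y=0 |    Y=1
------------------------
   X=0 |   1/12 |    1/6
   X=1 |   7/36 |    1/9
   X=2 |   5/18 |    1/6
I(X;Y) = 0.0335 nats

Mutual information has multiple equivalent forms:
- I(X;Y) = H(X) - H(X|Y)
- I(X;Y) = H(Y) - H(Y|X)
- I(X;Y) = H(X) + H(Y) - H(X,Y)

Computing all quantities:
H(X) = 1.0693, H(Y) = 0.6870, H(X,Y) = 1.7227
H(X|Y) = 1.0357, H(Y|X) = 0.6534

Verification:
H(X) - H(X|Y) = 1.0693 - 1.0357 = 0.0335
H(Y) - H(Y|X) = 0.6870 - 0.6534 = 0.0335
H(X) + H(Y) - H(X,Y) = 1.0693 + 0.6870 - 1.7227 = 0.0335

All forms give I(X;Y) = 0.0335 nats. ✓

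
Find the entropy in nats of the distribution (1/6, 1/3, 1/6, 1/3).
1.3297 nats

Shannon entropy is H(X) = -Σ p(x) log p(x).

For P = (1/6, 1/3, 1/6, 1/3):
H = -1/6 × log_e(1/6) -1/3 × log_e(1/3) -1/6 × log_e(1/6) -1/3 × log_e(1/3)
H = 1.3297 nats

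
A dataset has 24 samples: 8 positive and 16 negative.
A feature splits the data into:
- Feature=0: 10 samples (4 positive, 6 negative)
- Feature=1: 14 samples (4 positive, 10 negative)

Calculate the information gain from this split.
0.0102 bits

Information Gain = H(Y) - H(Y|Feature)

Before split:
P(positive) = 8/24 = 0.3333
H(Y) = 0.9183 bits

After split:
Feature=0: H = 0.9710 bits (weight = 10/24)
Feature=1: H = 0.8631 bits (weight = 14/24)
H(Y|Feature) = (10/24)×0.9710 + (14/24)×0.8631 = 0.9080 bits

Information Gain = 0.9183 - 0.9080 = 0.0102 bits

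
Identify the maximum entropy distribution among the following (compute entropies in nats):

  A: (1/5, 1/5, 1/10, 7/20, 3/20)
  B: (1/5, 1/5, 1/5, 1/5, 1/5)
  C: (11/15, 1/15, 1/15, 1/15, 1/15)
B

For a discrete distribution over n outcomes, entropy is maximized by the uniform distribution.

Computing entropies:
H(A) = 1.5260 nats
H(B) = 1.6094 nats
H(C) = 0.9496 nats

The uniform distribution (where all probabilities equal 1/5) achieves the maximum entropy of log_e(5) = 1.6094 nats.

Distribution B has the highest entropy.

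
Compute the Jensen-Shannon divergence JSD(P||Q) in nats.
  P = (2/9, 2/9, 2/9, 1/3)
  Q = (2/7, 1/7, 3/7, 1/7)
0.0426 nats

Jensen-Shannon divergence is:
JSD(P||Q) = 0.5 × D_KL(P||M) + 0.5 × D_KL(Q||M)
where M = 0.5 × (P + Q) is the mixture distribution.

M = 0.5 × (2/9, 2/9, 2/9, 1/3) + 0.5 × (2/7, 1/7, 3/7, 1/7) = (0.253968, 0.18254, 0.325397, 5/21)

D_KL(P||M) = 0.0414 nats
D_KL(Q||M) = 0.0437 nats

JSD(P||Q) = 0.5 × 0.0414 + 0.5 × 0.0437 = 0.0426 nats

Unlike KL divergence, JSD is symmetric and bounded: 0 ≤ JSD ≤ log(2).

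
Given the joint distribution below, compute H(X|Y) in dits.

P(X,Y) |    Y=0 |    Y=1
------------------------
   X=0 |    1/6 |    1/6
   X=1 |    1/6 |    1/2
0.2632 dits

Using the chain rule: H(X|Y) = H(X,Y) - H(Y)

First, compute H(X,Y) = 0.5396 dits

Marginal P(Y) = (1/3, 2/3)
H(Y) = 0.2764 dits

H(X|Y) = H(X,Y) - H(Y) = 0.5396 - 0.2764 = 0.2632 dits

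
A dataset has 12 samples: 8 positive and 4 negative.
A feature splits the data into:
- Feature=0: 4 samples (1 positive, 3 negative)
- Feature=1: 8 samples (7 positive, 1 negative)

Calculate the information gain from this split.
0.2855 bits

Information Gain = H(Y) - H(Y|Feature)

Before split:
P(positive) = 8/12 = 0.6667
H(Y) = 0.9183 bits

After split:
Feature=0: H = 0.8113 bits (weight = 4/12)
Feature=1: H = 0.5436 bits (weight = 8/12)
H(Y|Feature) = (4/12)×0.8113 + (8/12)×0.5436 = 0.6328 bits

Information Gain = 0.9183 - 0.6328 = 0.2855 bits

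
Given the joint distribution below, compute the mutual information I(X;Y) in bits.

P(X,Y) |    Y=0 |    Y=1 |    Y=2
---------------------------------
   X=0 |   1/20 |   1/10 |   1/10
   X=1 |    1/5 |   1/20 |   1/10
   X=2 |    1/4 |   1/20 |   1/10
0.1029 bits

Mutual information: I(X;Y) = H(X) + H(Y) - H(X,Y)

Marginals:
P(X) = (1/4, 7/20, 2/5), H(X) = 1.5589 bits
P(Y) = (1/2, 1/5, 3/10), H(Y) = 1.4855 bits

Joint entropy: H(X,Y) = 2.9414 bits

I(X;Y) = 1.5589 + 1.4855 - 2.9414 = 0.1029 bits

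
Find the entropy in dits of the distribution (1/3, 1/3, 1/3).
0.4771 dits

Shannon entropy is H(X) = -Σ p(x) log p(x).

For P = (1/3, 1/3, 1/3):
H = -1/3 × log_10(1/3) -1/3 × log_10(1/3) -1/3 × log_10(1/3)
H = 0.4771 dits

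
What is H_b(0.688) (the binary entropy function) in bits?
0.8955 bits

The binary entropy function is:
H(p) = -p log(p) - (1-p) log(1-p)

H(0.688) = -0.688 × log_2(0.688) - 0.312 × log_2(0.312)
H(0.688) = 0.8955 bits

Note: Binary entropy is maximized at p=0.5 (H=1 bit) and minimized at p=0 or p=1 (H=0).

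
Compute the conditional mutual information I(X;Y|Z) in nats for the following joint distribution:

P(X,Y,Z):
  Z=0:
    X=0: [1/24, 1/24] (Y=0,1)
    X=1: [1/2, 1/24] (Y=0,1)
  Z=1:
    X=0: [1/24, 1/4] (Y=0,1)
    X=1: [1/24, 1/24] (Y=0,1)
0.0620 nats

Conditional mutual information: I(X;Y|Z) = H(X|Z) + H(Y|Z) - H(X,Y|Z)

H(Z) = 0.6616
H(X,Z) = 1.1056 → H(X|Z) = 0.4441
H(Y,Z) = 1.1056 → H(Y|Z) = 0.4441
H(X,Y,Z) = 1.4877 → H(X,Y|Z) = 0.8261

I(X;Y|Z) = 0.4441 + 0.4441 - 0.8261 = 0.0620 nats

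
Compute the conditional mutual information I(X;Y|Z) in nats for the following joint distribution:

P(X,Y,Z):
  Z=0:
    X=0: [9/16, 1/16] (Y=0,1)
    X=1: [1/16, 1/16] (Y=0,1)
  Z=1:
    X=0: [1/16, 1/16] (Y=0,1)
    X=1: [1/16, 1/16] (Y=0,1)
0.0481 nats

Conditional mutual information: I(X;Y|Z) = H(X|Z) + H(Y|Z) - H(X,Y|Z)

H(Z) = 0.5623
H(X,Z) = 1.0735 → H(X|Z) = 0.5112
H(Y,Z) = 1.0735 → H(Y|Z) = 0.5112
H(X,Y,Z) = 1.5366 → H(X,Y|Z) = 0.9743

I(X;Y|Z) = 0.5112 + 0.5112 - 0.9743 = 0.0481 nats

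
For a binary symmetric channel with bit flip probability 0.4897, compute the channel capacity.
0.0003 bits

For a binary symmetric channel (BSC) with error probability p:
Capacity C = 1 - H(p) bits per symbol

where H(p) = -p log₂(p) - (1-p) log₂(1-p) is the binary entropy function.

H(0.4897) = 0.9997 bits
C = 1 - 0.9997 = 0.0003 bits per symbol

This means we can reliably transmit up to 0.0003 bits of information per channel use.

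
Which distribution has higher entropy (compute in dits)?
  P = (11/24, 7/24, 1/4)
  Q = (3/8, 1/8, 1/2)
P

Computing entropies in dits:
H(P) = 0.4619
H(Q) = 0.4231

Distribution P has higher entropy.

Intuition: The distribution closer to uniform (more spread out) has higher entropy.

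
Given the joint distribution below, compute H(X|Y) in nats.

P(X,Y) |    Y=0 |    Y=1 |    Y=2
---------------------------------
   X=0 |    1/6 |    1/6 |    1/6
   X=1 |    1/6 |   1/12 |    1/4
0.6706 nats

Using the chain rule: H(X|Y) = H(X,Y) - H(Y)

First, compute H(X,Y) = 1.7482 nats

Marginal P(Y) = (1/3, 1/4, 5/12)
H(Y) = 1.0776 nats

H(X|Y) = H(X,Y) - H(Y) = 1.7482 - 1.0776 = 0.6706 nats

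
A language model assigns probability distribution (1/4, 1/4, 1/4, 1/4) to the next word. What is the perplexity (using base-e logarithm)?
4.0000

Perplexity is e^H (or exp(H) for natural log).

First, H = -Σ p log p = 1.3863 nats
Perplexity = e^1.3863 = 4.0000

Interpretation: The model's uncertainty is equivalent to choosing uniformly among 4.0 options.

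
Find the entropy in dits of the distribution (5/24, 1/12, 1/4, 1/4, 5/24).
0.6748 dits

Shannon entropy is H(X) = -Σ p(x) log p(x).

For P = (5/24, 1/12, 1/4, 1/4, 5/24):
H = -5/24 × log_10(5/24) -1/12 × log_10(1/12) -1/4 × log_10(1/4) -1/4 × log_10(1/4) -5/24 × log_10(5/24)
H = 0.6748 dits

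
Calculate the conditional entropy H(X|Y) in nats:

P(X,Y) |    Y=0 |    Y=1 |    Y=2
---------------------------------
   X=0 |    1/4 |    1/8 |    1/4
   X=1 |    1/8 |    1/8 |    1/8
0.6507 nats

Using the chain rule: H(X|Y) = H(X,Y) - H(Y)

First, compute H(X,Y) = 1.7329 nats

Marginal P(Y) = (3/8, 1/4, 3/8)
H(Y) = 1.0822 nats

H(X|Y) = H(X,Y) - H(Y) = 1.7329 - 1.0822 = 0.6507 nats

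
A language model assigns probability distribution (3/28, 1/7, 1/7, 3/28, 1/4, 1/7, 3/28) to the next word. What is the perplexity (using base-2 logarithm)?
6.6757

Perplexity is 2^H (or exp(H) for natural log).

First, H = -Σ p log p = 2.7389 bits
Perplexity = 2^2.7389 = 6.6757

Interpretation: The model's uncertainty is equivalent to choosing uniformly among 6.7 options.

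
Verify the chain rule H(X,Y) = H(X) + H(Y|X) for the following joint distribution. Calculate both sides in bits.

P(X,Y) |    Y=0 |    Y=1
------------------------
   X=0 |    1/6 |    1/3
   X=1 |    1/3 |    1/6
H(X,Y) = 1.9183, H(X) = 1.0000, H(Y|X) = 0.9183 (all in bits)

Chain rule: H(X,Y) = H(X) + H(Y|X)

Left side — joint entropy directly:
H(X,Y) = -Σ p(x,y) log p(x,y) = 1.9183 bits

Right side — compute H(Y|X) from the conditional distributions:
P(X) = (1/2, 1/2), so H(X) = 1.0000 bits
H(Y|X) = Σ_x P(X=x) · H(Y|X=x):
  P(Y|X=0) = (1/3, 2/3), H(Y|X=0) = 0.9183, weight P(X=0) = 1/2
  P(Y|X=1) = (2/3, 1/3), H(Y|X=1) = 0.9183, weight P(X=1) = 1/2
H(Y|X) = 0.9183 bits

H(X) + H(Y|X) = 1.0000 + 0.9183 = 1.9183 bits

Both sides equal 1.9183 bits. ✓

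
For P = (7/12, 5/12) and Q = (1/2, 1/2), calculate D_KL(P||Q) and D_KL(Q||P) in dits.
D_KL(P||Q) = 0.0061, D_KL(Q||P) = 0.0061

KL divergence is not symmetric: D_KL(P||Q) ≠ D_KL(Q||P) in general.

D_KL(P||Q) = 0.0061 dits
D_KL(Q||P) = 0.0061 dits

In this case they happen to be equal (to 4 decimal places).

This asymmetry is why KL divergence is not a true distance metric.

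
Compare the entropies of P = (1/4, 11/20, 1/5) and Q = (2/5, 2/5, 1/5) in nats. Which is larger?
Q

Computing entropies in nats:
H(P) = 0.9973
H(Q) = 1.0549

Distribution Q has higher entropy.

Intuition: The distribution closer to uniform (more spread out) has higher entropy.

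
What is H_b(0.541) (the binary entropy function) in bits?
0.9951 bits

The binary entropy function is:
H(p) = -p log(p) - (1-p) log(1-p)

H(0.541) = -0.541 × log_2(0.541) - 0.459 × log_2(0.459)
H(0.541) = 0.9951 bits

Note: Binary entropy is maximized at p=0.5 (H=1 bit) and minimized at p=0 or p=1 (H=0).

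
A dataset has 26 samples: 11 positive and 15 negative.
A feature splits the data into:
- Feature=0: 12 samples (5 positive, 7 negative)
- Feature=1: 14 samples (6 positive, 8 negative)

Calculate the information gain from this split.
0.0001 bits

Information Gain = H(Y) - H(Y|Feature)

Before split:
P(positive) = 11/26 = 0.4231
H(Y) = 0.9829 bits

After split:
Feature=0: H = 0.9799 bits (weight = 12/26)
Feature=1: H = 0.9852 bits (weight = 14/26)
H(Y|Feature) = (12/26)×0.9799 + (14/26)×0.9852 = 0.9828 bits

Information Gain = 0.9829 - 0.9828 = 0.0001 bits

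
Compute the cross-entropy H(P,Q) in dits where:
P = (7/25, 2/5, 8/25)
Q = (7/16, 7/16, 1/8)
0.5331 dits

Cross-entropy: H(P,Q) = -Σ p(x) log q(x)

Alternatively: H(P,Q) = H(P) + D_KL(P||Q)
H(P) = 0.4723 dits
D_KL(P||Q) = 0.0608 dits

H(P,Q) = 0.4723 + 0.0608 = 0.5331 dits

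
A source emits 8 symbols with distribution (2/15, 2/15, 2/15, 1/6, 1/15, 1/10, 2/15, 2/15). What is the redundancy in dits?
0.0116 dits

Redundancy measures how far a source is from maximum entropy:
R = H_max - H(X)

Maximum entropy for 8 symbols: H_max = log_10(8) = 0.9031 dits
Actual entropy: H(X) = 0.8915 dits
Redundancy: R = 0.9031 - 0.8915 = 0.0116 dits

This redundancy represents potential for compression: the source could be compressed by 0.0116 dits per symbol.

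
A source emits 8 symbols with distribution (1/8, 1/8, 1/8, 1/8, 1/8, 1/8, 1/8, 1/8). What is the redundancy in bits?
0.0000 bits

Redundancy measures how far a source is from maximum entropy:
R = H_max - H(X)

Maximum entropy for 8 symbols: H_max = log_2(8) = 3.0000 bits
Actual entropy: H(X) = 3.0000 bits
Redundancy: R = 3.0000 - 3.0000 = 0.0000 bits

This redundancy represents potential for compression: the source could be compressed by 0.0000 bits per symbol.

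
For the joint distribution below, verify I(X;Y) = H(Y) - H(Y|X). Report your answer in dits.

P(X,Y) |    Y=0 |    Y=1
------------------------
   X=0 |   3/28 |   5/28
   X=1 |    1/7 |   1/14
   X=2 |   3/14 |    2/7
I(X;Y) = 0.0103 dits

Mutual information has multiple equivalent forms:
- I(X;Y) = H(X) - H(X|Y)
- I(X;Y) = H(Y) - H(Y|X)
- I(X;Y) = H(X) + H(Y) - H(X,Y)

Computing all quantities:
H(X) = 0.4493, H(Y) = 0.2999, H(X,Y) = 0.7389
H(X|Y) = 0.4390, H(Y|X) = 0.2896

Verification:
H(X) - H(X|Y) = 0.4493 - 0.4390 = 0.0103
H(Y) - H(Y|X) = 0.2999 - 0.2896 = 0.0103
H(X) + H(Y) - H(X,Y) = 0.4493 + 0.2999 - 0.7389 = 0.0103

All forms give I(X;Y) = 0.0103 dits. ✓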